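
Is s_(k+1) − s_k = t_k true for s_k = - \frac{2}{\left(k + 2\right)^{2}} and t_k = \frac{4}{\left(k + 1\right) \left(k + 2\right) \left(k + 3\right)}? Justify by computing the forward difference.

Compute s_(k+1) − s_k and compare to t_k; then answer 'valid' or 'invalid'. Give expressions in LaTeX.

Invalid: residual \frac{2 \left(- 3 k - 7\right)}{k^{5} + 11 k^{4} + 47 k^{3} + 97 k^{2} + 96 k + 36} ≠ 0.

s_(k+1) = -2/(k + 3)**2
s_(k+1) − s_k = -2/(k + 3)**2 + 2/(k + 2)**2
(s_(k+1) − s_k) − t_k = 2*(-3*k - 7)/(k**5 + 11*k**4 + 47*k**3 + 97*k**2 + 96*k + 36)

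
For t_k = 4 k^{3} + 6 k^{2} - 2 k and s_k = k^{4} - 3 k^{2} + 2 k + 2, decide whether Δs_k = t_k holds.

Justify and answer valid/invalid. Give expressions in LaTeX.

s_(k+1) = k**4 + 4*k**3 + 3*k**2 + 2
s_(k+1) − s_k = 2*k*(2*k**2 + 3*k - 1)
(s_(k+1) − s_k) − t_k = 0

valid (s_(k+1) − s_k reduces to t_k)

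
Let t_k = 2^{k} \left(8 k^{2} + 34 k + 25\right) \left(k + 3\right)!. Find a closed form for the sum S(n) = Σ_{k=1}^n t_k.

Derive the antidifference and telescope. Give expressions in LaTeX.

Ratio r(k) = 2*(8*k**3 + 82*k**2 + 267*k + 268)/(8*k**2 + 34*k + 25).
Factor: A=2*k + 8; B=1; C=k**2 + 17*k/4 + 25/8.
f must satisfy (2*k + 8)·f(k+1) − (1)·f(k) = k**2 + 17*k/4 + 25/8.
Bound: deg f ≤ 1.
Solve for f: f(k) = (4*k - 1)/8 (degree 1 ≤ 1).
Certificate R = B(k−1)f/C = (4*k - 1)/(8*k**2 + 34*k + 25) gives s_k = 2**k*(4*k - 1)*factorial(k + 3).
Check: Δs_k = 2**k*(8*k**2 + 34*k + 25)*factorial(k + 3). ✓
Evaluate: s_(n+1) = 2**(n + 1)*(4*n + 3)*factorial(n + 4); subtract s_(1) = 144 ⇒ S(n) = 8*2**n*n*factorial(n + 4) + 6*2**n*factorial(n + 4) - 144.

S(n) = 8 \cdot 2^{n} n \left(n + 4\right)! + 6 \cdot 2^{n} \left(n + 4\right)! - 144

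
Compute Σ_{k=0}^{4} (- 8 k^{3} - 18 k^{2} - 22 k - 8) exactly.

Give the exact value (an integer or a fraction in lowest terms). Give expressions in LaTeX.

t_(k+1)/t_k = (4*k**3 + 21*k**2 + 41*k + 28)/(4*k**3 + 9*k**2 + 11*k + 4).
Take A(k)=1, B(k)=1, C(k)=k**3 + 9*k**2/4 + 11*k/4 + 1.
Key eq: (1)·f(k+1) = (1)·f(k) + (k**3 + 9*k**2/4 + 11*k/4 + 1).
deg f ≤ 4 (via 0,0,3).
A polynomial solution: f(k) = k**2*(k**2 + k + 2)/4.
Certificate R = B(k−1)f/C = k**2*(k**2 + k + 2)/(4*k**3 + 9*k**2 + 11*k + 4) gives s_k = 2*k**2*(-k**2 - k - 2).
s_(k+1) − s_k = -8*k**3 - 18*k**2 - 22*k - 8 = t_k.
Evaluate s at k=5 and k=0: -1600 and 0; difference -1600.

Σ = -1600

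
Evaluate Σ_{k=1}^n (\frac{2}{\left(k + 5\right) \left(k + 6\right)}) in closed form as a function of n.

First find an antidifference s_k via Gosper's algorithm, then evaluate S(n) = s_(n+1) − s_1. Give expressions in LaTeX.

t_(k+1)/t_k = (k + 5)/(k + 7).
Normal form (A,B,C) = (k + 5, k + 7, 1).
Solve (k + 5)·f(k+1) − (k + 6)·f(k) = 1.
From deg A=1, deg B=1, deg C=0: d=1.
Solving with deg f ≤ 1: f(k) = k/5.
So s_k = (B(k−1)f/C)·t_k = (k*(k + 6)/5)·t_k = 2*k/(5*(k + 5)).
Δs = 2/(k**2 + 11*k + 30), as required.
Telescope: S(n) = s_(n+1) − s_(1) = 2*(n + 1)/(5*(n + 6)) − (1/15) = n/(3*(n + 6)).

S(n) = \frac{n}{3 \left(n + 6\right)}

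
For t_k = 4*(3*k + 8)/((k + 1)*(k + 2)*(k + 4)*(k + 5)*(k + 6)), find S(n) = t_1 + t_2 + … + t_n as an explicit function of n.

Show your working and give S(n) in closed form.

S(n) = n*(n**2 + 13*n + 52)/(15*(n**3 + 13*n**2 + 52*n + 60))

t_(k+1)/t_k = (k + 1)*(k + 4)*(3*k + 11)/((k + 3)*(k + 7)*(3*k + 8)).
A = k + 1, B = k + 7, C = k**2 + 17*k/3 + 8.
Solve (k + 1)·f(k+1) − (k + 6)·f(k) = k**2 + 17*k/3 + 8.
d = 5 from the (1,1,2) case.
Coefficient equations give f(k) = k*(k + 2)*(k + 3)*(k**2 + 10*k + 29)/60.
So s_k = (B(k−1)f/C)·t_k = (k*(k + 2)*(k + 6)*(k**2 + 10*k + 29)/(20*(3*k + 8)))·t_k = k*(k**2 + 10*k + 29)/(5*(k**3 + 10*k**2 + 29*k + 20)).
Δs = 4*(3*k + 8)/(k**5 + 18*k**4 + 121*k**3 + 372*k**2 + 508*k + 240), as required.
s_(n+1) = (n**3 + 13*n**2 + 52*n + 40)/(5*(n**3 + 13*n**2 + 52*n + 60)) and s_(1) = 2/15, so S(n) = n*(n**2 + 13*n + 52)/(15*(n**3 + 13*n**2 + 52*n + 60)).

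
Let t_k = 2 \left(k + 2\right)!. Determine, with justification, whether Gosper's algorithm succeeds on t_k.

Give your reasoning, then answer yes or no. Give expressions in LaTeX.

No; the degree bound rules out any f.

t_(k+1)/t_k = k + 3.
Take A(k)=k + 3, B(k)=1, C(k)=1.
f must satisfy (k + 3)·f(k+1) − (1)·f(k) = 1.
From deg A=1, deg B=0, deg C=0: d=-1.
d = -1 < 0 ⇒ no nonzero polynomial f; not summable.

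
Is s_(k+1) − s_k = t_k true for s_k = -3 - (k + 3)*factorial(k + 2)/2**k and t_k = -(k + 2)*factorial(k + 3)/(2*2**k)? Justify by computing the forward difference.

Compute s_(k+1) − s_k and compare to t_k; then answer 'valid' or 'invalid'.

s_(k+1) = -2**(-k - 1)*(k + 4)*factorial(k + 3) - 3
s_(k+1) − s_k = -(k + 2)*factorial(k + 3)/(2*2**k)
(s_(k+1) − s_k) − t_k = 0

valid; difference matches t_k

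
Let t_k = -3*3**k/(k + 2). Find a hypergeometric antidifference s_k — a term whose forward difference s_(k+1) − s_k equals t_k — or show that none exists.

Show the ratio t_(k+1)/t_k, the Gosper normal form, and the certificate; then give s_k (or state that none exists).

none — t_k is not Gosper-summable

The ratio is 3*(k + 2)/(k + 3).
Take A(k)=3*k + 6, B(k)=k + 3, C(k)=1.
Set up (3*k + 6)·f(k+1) − (k + 2)·f(k) − (1) = 0.
Degrees (1,1,0) ⇒ d ≤ -1.
d = -1 < 0 ⇒ no nonzero polynomial f; not summable.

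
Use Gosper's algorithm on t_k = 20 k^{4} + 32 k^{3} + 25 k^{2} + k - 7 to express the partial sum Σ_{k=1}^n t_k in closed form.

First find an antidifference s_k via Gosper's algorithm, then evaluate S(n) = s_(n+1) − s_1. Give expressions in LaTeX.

S(n) = n \left(4 n^{4} + 18 n^{3} + 31 n^{2} + 21 n - 3\right)

r(k) = (20*k**4 + 112*k**3 + 241*k**2 + 227*k + 71)/(20*k**4 + 32*k**3 + 25*k**2 + k - 7) after simplifying.
Normal form (A,B,C) = (1, 1, k**4 + 8*k**3/5 + 5*k**2/4 + k/20 - 7/20).
f must satisfy (1)·f(k+1) − (1)·f(k) = k**4 + 8*k**3/5 + 5*k**2/4 + k/20 - 7/20.
From deg A=0, deg B=0, deg C=4: d=5.
Coefficient equations give f(k) = k*(4*k**4 - 2*k**3 - k**2 - 4*k - 4)/20.
So s_k = (B(k−1)f/C)·t_k = (k*(4*k**4 - 2*k**3 - k**2 - 4*k - 4)/(20*k**4 + 32*k**3 + 25*k**2 + k - 7))·t_k = k*(4*k**4 - 2*k**3 - k**2 - 4*k - 4).
s_(k+1) − s_k = 20*k**4 + 32*k**3 + 25*k**2 + k - 7 = t_k.
Σ_(k=1)^n t_k = s_(n+1) − s_(1) = (4*n**5 + 18*n**4 + 31*n**3 + 21*n**2 - 3*n - 7) − (-7), i.e. n*(4*n**4 + 18*n**3 + 31*n**2 + 21*n - 3).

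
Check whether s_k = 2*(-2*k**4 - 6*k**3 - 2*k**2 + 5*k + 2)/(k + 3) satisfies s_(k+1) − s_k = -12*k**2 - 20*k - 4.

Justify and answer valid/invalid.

Invalid: residual 2*(4*k**3 + 26*k**2 + 34*k + 7)/(k**2 + 7*k + 12) ≠ 0.

s_(k+1) = 2*(-2*k**4 - 14*k**3 - 32*k**2 - 25*k - 3)/(k + 4)
s_(k+1) − s_k = 2*(-6*k**4 - 48*k**3 - 118*k**2 - 100*k - 17)/(k**2 + 7*k + 12)
(s_(k+1) − s_k) − t_k = 2*(4*k**3 + 26*k**2 + 34*k + 7)/(k**2 + 7*k + 12)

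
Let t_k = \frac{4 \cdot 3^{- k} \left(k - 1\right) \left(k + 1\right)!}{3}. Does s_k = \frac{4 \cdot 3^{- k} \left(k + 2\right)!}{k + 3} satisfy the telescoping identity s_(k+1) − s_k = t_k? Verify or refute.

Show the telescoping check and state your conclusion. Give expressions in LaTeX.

Invalid: residual - \frac{4 \cdot 3^{- k} \left(k^{2} + 2 k - 6\right) \left(k + 1\right)!}{3 \left(k + 3\right) \left(k + 4\right)} ≠ 0.

s_(k+1) = 4*factorial(k + 3)/(3*3**k*(k + 4))
s_(k+1) − s_k = 4*(k**2 + 3*k - 3)*factorial(k + 2)/(3*3**k*(k + 3)*(k + 4))
(s_(k+1) − s_k) − t_k = -4*(k**2 + 2*k - 6)*factorial(k + 1)/(3*3**k*(k + 3)*(k + 4))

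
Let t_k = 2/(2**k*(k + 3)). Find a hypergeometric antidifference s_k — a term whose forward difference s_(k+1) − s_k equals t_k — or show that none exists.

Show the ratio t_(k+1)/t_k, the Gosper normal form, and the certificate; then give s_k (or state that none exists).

no hypergeometric antidifference exists

Ratio r(k) = (k + 3)/(2*(k + 4)).
A = k/2 + 3/2, B = k + 4, C = 1.
Set up (k/2 + 3/2)·f(k+1) − (k + 3)·f(k) − (1) = 0.
Bound: deg f ≤ -1.
Negative degree bound (-1): no f exists, t_k not Gosper-summable.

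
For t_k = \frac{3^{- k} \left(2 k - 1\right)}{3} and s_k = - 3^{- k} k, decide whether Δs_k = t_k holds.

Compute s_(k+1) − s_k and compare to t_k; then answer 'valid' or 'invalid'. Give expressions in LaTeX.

s_(k+1) = (-k - 1)/(3*3**k)
s_(k+1) − s_k = (2*k - 1)/(3*3**k)
(s_(k+1) − s_k) − t_k = 0

Valid: the claim telescopes to t_k.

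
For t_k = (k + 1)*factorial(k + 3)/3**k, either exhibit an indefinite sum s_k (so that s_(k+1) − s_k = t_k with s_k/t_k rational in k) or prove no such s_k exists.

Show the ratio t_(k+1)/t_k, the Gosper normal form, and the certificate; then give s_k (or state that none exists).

The ratio is (k + 2)*(k + 4)/(3*(k + 1)).
Take A(k)=k/3 + 4/3, B(k)=1, C(k)=k + 1.
Set up (k/3 + 4/3)·f(k+1) − (1)·f(k) − (k + 1) = 0.
From deg A=1, deg B=0, deg C=1: d=0.
A polynomial solution: f(k) = 3.
So s_k = (B(k−1)f/C)·t_k = (3/(k + 1))·t_k = 3**(1 - k)*factorial(k + 3).
s_(k+1) − s_k = (k + 1)*factorial(k + 3)/3**k = t_k.

s_k = 3**(1 - k)*factorial(k + 3)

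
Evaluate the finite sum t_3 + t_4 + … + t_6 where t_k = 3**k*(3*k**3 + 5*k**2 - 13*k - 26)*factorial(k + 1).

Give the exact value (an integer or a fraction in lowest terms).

Σ = 2733575688

The ratio is 3*(3*k**4 + 20*k**3 + 34*k**2 - 19*k - 62)/(3*k**3 + 5*k**2 - 13*k - 26).
A = 3*k + 6, B = 1, C = k**3 + 5*k**2/3 - 13*k/3 - 26/3.
Need (3*k + 6)·f(k+1) − (1)·f(k) = k**3 + 5*k**2/3 - 13*k/3 - 26/3.
From deg A=1, deg B=0, deg C=3: d=2.
Solving with deg f ≤ 2: f(k) = (k**2 - 2*k - 4)/3.
R(k) = B(k−1)·f(k)/C(k) = (k**2 - 2*k - 4)/(3*k**3 + 5*k**2 - 13*k - 26); s_k = R·t_k = 3**k*(k**2 - 2*k - 4)*factorial(k + 1).
Δs = 3**k*(3*k**3 + 5*k**2 - 13*k - 26)*factorial(k + 1), as required.
Sum = s_(7) − s_(3); s_(7) = 2733575040, s_(3) = -648 ⇒ 2733575688.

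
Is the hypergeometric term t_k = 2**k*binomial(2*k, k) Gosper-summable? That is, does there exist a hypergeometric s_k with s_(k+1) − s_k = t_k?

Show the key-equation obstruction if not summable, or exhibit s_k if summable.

No — key equation has no polynomial f.

Compute t_(k+1)/t_k: get 4*(2*k + 1)/(k + 1).
A = 8*k + 4, B = k + 1, C = 1.
f must satisfy (8*k + 4)·f(k+1) − (k)·f(k) = 1.
deg f ≤ -1 (via 1,1,0).
Bound -1 < 0, so the key equation has no polynomial solution.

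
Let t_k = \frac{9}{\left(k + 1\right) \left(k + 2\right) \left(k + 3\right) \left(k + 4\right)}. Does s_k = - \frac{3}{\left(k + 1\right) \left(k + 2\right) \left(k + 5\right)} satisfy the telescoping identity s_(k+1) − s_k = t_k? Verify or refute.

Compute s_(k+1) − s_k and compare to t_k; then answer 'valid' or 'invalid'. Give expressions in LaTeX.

Invalid: residual \frac{6 \left(- 4 k - 19\right)}{k^{6} + 21 k^{5} + 175 k^{4} + 735 k^{3} + 1624 k^{2} + 1764 k + 720} ≠ 0.

s_(k+1) = -3/((k + 2)*(k + 3)*(k + 6))
s_(k+1) − s_k = 3*(3*k + 13)/(k**5 + 17*k**4 + 107*k**3 + 307*k**2 + 396*k + 180)
(s_(k+1) − s_k) − t_k = 6*(-4*k - 19)/(k**6 + 21*k**5 + 175*k**4 + 735*k**3 + 1624*k**2 + 1764*k + 720)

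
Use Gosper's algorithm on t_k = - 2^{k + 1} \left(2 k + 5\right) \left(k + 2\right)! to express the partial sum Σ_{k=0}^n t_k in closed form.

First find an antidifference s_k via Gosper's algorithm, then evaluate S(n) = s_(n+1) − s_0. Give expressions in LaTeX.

S(n) = - 4 \cdot 2^{n} \left(n + 3\right)! + 4

t_(k+1)/t_k = 2*(k + 3)*(2*k + 7)/(2*k + 5).
A = 2*k + 6, B = 1, C = k + 5/2.
Set up (2*k + 6)·f(k+1) − (1)·f(k) − (k + 5/2) = 0.
deg f ≤ 0 (via 1,0,1).
Solving with deg f ≤ 0: f(k) = 1/2.
So s_k = (B(k−1)f/C)·t_k = (1/(2*k + 5))·t_k = -2**(k + 1)*factorial(k + 2).
Δs = -2**(k + 1)*(2*k + 5)*factorial(k + 2), as required.
Evaluate: s_(n+1) = -2**(n + 2)*factorial(n + 3); subtract s_(0) = -4 ⇒ S(n) = -4*2**n*factorial(n + 3) + 4.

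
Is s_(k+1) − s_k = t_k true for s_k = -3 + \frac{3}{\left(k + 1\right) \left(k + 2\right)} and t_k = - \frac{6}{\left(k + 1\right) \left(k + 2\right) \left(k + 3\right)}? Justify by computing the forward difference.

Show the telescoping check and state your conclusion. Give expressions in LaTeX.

s_(k+1) = -3 + 3/((k + 2)*(k + 3))
s_(k+1) − s_k = -6/(k**3 + 6*k**2 + 11*k + 6)
(s_(k+1) − s_k) − t_k = 0

valid; difference matches t_k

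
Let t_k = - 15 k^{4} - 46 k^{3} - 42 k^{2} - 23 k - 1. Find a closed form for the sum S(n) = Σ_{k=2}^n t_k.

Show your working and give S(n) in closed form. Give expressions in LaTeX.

S(n) = - 3 n^{5} - 19 n^{4} - 42 n^{3} - 44 n^{2} - 19 n + 127

t_(k+1)/t_k = (15*k**4 + 106*k**3 + 270*k**2 + 305*k + 127)/(15*k**4 + 46*k**3 + 42*k**2 + 23*k + 1).
So A=1 and B=1, with C=k**4 + 46*k**3/15 + 14*k**2/5 + 23*k/15 + 1/15.
Set up (1)·f(k+1) − (1)·f(k) − (k**4 + 46*k**3/15 + 14*k**2/5 + 23*k/15 + 1/15) = 0.
From deg A=0, deg B=0, deg C=4: d=5.
Match coefficients ⇒ f(k) = k*(3*k**4 + 4*k**3 - 4*k**2 + 2*k - 4)/15.
Certificate R = B(k−1)f/C = k*(3*k**4 + 4*k**3 - 4*k**2 + 2*k - 4)/(15*k**4 + 46*k**3 + 42*k**2 + 23*k + 1) gives s_k = k*(-3*k**4 - 4*k**3 + 4*k**2 - 2*k + 4).
Δs = -15*k**4 - 46*k**3 - 42*k**2 - 23*k - 1, as required.
s_(n+1) = -3*n**5 - 19*n**4 - 42*n**3 - 44*n**2 - 19*n - 1 and s_(2) = -128, so S(n) = -3*n**5 - 19*n**4 - 42*n**3 - 44*n**2 - 19*n + 127.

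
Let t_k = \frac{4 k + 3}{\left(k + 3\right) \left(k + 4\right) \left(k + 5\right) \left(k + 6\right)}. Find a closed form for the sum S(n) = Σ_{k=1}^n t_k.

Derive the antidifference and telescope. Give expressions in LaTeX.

Compute t_(k+1)/t_k: get (k + 3)*(4*k + 7)/((k + 7)*(4*k + 3)).
Normal form (A,B,C) = (k + 3, k + 7, k + 3/4).
Need (k + 3)·f(k+1) − (k + 6)·f(k) = k + 3/4.
Degrees (1,1,1) ⇒ d ≤ 3.
A polynomial solution: f(k) = k*(k**2 + 12*k + 7)/80.
So s_k = (B(k−1)f/C)·t_k = (k*(k + 6)*(k**2 + 12*k + 7)/(20*(4*k + 3)))·t_k = k*(k**2 + 12*k + 7)/(20*(k + 3)*(k + 4)*(k + 5)).
Δs = (4*k + 3)/(k**4 + 18*k**3 + 119*k**2 + 342*k + 360), as required.
s_(n+1) = (n**3 + 15*n**2 + 34*n + 20)/(20*(n**3 + 15*n**2 + 74*n + 120)) and s_(1) = 1/120, so S(n) = n*(n**2 + 15*n + 26)/(24*(n**3 + 15*n**2 + 74*n + 120)).

S(n) = \frac{n \left(n^{2} + 15 n + 26\right)}{24 \left(n^{3} + 15 n^{2} + 74 n + 120\right)}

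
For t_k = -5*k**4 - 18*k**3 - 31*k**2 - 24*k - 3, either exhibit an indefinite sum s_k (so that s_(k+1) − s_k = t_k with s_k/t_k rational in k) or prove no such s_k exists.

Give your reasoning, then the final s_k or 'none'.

s_k = k*(-k**4 - 2*k**3 - 3*k**2 - k + 4)

t_(k+1)/t_k = (5*k**4 + 38*k**3 + 115*k**2 + 160*k + 81)/(5*k**4 + 18*k**3 + 31*k**2 + 24*k + 3).
Normal form (A,B,C) = (1, 1, k**4 + 18*k**3/5 + 31*k**2/5 + 24*k/5 + 3/5).
Set up (1)·f(k+1) − (1)·f(k) − (k**4 + 18*k**3/5 + 31*k**2/5 + 24*k/5 + 3/5) = 0.
Bound: deg f ≤ 5.
A polynomial solution: f(k) = k*(k**4 + 2*k**3 + 3*k**2 + k - 4)/5.
So s_k = (B(k−1)f/C)·t_k = (k*(k**4 + 2*k**3 + 3*k**2 + k - 4)/(5*k**4 + 18*k**3 + 31*k**2 + 24*k + 3))·t_k = k*(-k**4 - 2*k**3 - 3*k**2 - k + 4).
s_(k+1) − s_k = -5*k**4 - 18*k**3 - 31*k**2 - 24*k - 3 = t_k.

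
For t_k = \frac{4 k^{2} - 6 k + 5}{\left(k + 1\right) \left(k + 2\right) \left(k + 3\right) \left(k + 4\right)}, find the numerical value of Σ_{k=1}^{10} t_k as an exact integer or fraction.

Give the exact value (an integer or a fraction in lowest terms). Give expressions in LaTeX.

Σ = 20/91

Ratio r(k) = -(k + 1)*(6*k - 4*(k + 1)**2 + 1)/((k + 5)*(4*k**2 - 6*k + 5)).
Normal form (A,B,C) = (k + 1, k + 5, k**2 - 3*k/2 + 5/4).
Set up (k + 1)·f(k+1) − (k + 4)·f(k) − (k**2 - 3*k/2 + 5/4) = 0.
Degrees (1,1,2) ⇒ d ≤ 3.
Match coefficients ⇒ f(k) = k*(2*k**2 + 13)/12.
Then R = B(k−1)f/C = k*(k + 4)*(2*k**2 + 13)/(3*(4*k**2 - 6*k + 5)), so s_k = R(k)·t_k = k*(2*k**2 + 13)/(3*(k + 1)*(k + 2)*(k + 3)).
Verify: (4*k**2 - 6*k + 5)/(k**4 + 10*k**3 + 35*k**2 + 50*k + 24) matches t_k.
Σ_(k=1)^(10) t_k = s_(11) − s_(1) = 935/2184 − (5/24) = 20/91.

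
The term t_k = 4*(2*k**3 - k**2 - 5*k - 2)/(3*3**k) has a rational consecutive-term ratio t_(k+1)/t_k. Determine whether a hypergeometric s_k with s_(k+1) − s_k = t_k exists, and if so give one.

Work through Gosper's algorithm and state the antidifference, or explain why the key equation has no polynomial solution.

s_k = 4*k**2*(-k - 1)/3**k

Ratio r(k) = (2*k**3 + 5*k**2 - k - 6)/(3*(2*k**3 - k**2 - 5*k - 2)).
A = 1/3, B = 1, C = k**3 - k**2/2 - 5*k/2 - 1.
Need (1/3)·f(k+1) − (1)·f(k) = k**3 - k**2/2 - 5*k/2 - 1.
Degrees (0,0,3) ⇒ d ≤ 3.
Coefficient equations give f(k) = -3*k**2*(k + 1)/2.
Get s_k = R·t_k = 4*k**2*(-k - 1)/3**k with R(k) = B(k−1)f(k)/C(k) = -3*k**2/((k - 2)*(2*k + 1)).
Check: Δs_k = 4*(2*k**3 - k**2 - 5*k - 2)/(3*3**k). ✓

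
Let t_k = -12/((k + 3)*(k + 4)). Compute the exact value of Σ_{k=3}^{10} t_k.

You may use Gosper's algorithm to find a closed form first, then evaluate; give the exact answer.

r(k) = (k + 3)/(k + 5) after simplifying.
Normal form (A,B,C) = (k + 3, k + 5, 1).
Need (k + 3)·f(k+1) − (k + 4)·f(k) = 1.
d = 1 from the (1,1,0) case.
A polynomial solution: f(k) = k/3.
R(k) = B(k−1)·f(k)/C(k) = k*(k + 4)/3; s_k = R·t_k = -4*k/(k + 3).
Verify: -12/(k**2 + 7*k + 12) matches t_k.
Sum = s_(11) − s_(3); s_(11) = -22/7, s_(3) = -2 ⇒ -8/7.

Σ = -8/7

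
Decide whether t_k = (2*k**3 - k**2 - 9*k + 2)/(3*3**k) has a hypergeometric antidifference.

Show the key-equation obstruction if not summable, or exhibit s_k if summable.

The ratio is (2*k**3 + 5*k**2 - 5*k - 6)/(3*(2*k**3 - k**2 - 9*k + 2)).
So A=1/3 and B=1, with C=k**3 - k**2/2 - 9*k/2 + 1.
Key eq: (1/3)·f(k+1) = (1)·f(k) + (k**3 - k**2/2 - 9*k/2 + 1).
d = 3 from the (0,0,3) case.
A polynomial solution: f(k) = -3*(k**3 + k**2 - 2*k + 1)/2.
Get s_k = R·t_k = (-k**3 - k**2 + 2*k - 1)/3**k with R(k) = B(k−1)f(k)/C(k) = -3*(k**3 + k**2 - 2*k + 1)/((k + 2)*(2*k**2 - 5*k + 1)).
Check: Δs_k = (2*k**3 - k**2 - 9*k + 2)/(3*3**k). ✓

Yes. s_k = (-k**3 - k**2 + 2*k - 1)/3**k.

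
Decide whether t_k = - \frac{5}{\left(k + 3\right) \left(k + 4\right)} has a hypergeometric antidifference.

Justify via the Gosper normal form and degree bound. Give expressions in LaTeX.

Yes. s_k = - \frac{5 k}{3 k + 9}.

Ratio r(k) = (k + 3)/(k + 5).
Factor: A=k + 3; B=k + 5; C=1.
Set up (k + 3)·f(k+1) − (k + 4)·f(k) − (1) = 0.
d = 1 from the (1,1,0) case.
Match coefficients ⇒ f(k) = k/3.
Certificate R = B(k−1)f/C = k*(k + 4)/3 gives s_k = -5*k/(3*k + 9).
Verify: -5/(k**2 + 7*k + 12) matches t_k.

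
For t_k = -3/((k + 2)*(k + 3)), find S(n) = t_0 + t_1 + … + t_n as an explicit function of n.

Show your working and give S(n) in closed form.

The ratio is (k + 2)/(k + 4).
Gosper form: A/B · C(k+1)/C(k) with A=k + 2, B=k + 4, C=1.
Set up (k + 2)·f(k+1) − (k + 3)·f(k) − (1) = 0.
deg f ≤ 1 (via 1,1,0).
Coefficient equations give f(k) = k/2.
Then R = B(k−1)f/C = k*(k + 3)/2, so s_k = R(k)·t_k = -3*k/(2*k + 4).
s_(k+1) − s_k = -3/(k**2 + 5*k + 6) = t_k.
Σ_(k=0)^n t_k = s_(n+1) − s_(0) = (3*(-n - 1)/(2*(n + 3))) − (0), i.e. 3*(-n - 1)/(2*(n + 3)).

S(n) = 3*(-n - 1)/(2*(n + 3))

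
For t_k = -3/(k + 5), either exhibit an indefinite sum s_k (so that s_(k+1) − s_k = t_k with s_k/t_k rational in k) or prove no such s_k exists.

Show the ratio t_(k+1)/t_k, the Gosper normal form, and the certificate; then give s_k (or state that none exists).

Ratio r(k) = (k + 5)/(k + 6).
Take A(k)=k + 5, B(k)=k + 6, C(k)=1.
f must satisfy (k + 5)·f(k+1) − (k + 5)·f(k) = 1.
From deg A=1, deg B=1, deg C=0: d=0.
Put f(k) = c0: A·f(k+1) − B(k−1)·f(k) − C = -1; need -1 = 0 — inconsistent ⇒ no f, not summable.

no hypergeometric antidifference exists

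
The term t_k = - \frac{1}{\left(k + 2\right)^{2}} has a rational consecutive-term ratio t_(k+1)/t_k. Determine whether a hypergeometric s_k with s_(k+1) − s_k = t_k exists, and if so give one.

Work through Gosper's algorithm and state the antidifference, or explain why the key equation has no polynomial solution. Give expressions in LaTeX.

none (Gosper's algorithm certifies no s_k)

t_(k+1)/t_k = (k + 2)**2/(k + 3)**2.
Factor: A=k**2 + 4*k + 4; B=k**2 + 6*k + 9; C=1.
Solve (k**2 + 4*k + 4)·f(k+1) − (k**2 + 4*k + 4)·f(k) = 1.
deg f ≤ 0 (via 2,2,0).
Put f(k) = c0: A·f(k+1) − B(k−1)·f(k) − C = -1; need -1 = 0 — inconsistent ⇒ no f, not summable.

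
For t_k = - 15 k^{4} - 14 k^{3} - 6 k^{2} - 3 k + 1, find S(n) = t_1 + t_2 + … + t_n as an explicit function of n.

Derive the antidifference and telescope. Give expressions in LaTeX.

r(k) = (15*k**4 + 74*k**3 + 138*k**2 + 117*k + 37)/(15*k**4 + 14*k**3 + 6*k**2 + 3*k - 1) after simplifying.
Factor: A=1; B=1; C=k**4 + 14*k**3/15 + 2*k**2/5 + k/5 - 1/15.
Set up (1)·f(k+1) − (1)·f(k) − (k**4 + 14*k**3/15 + 2*k**2/5 + k/5 - 1/15) = 0.
d = 5 from the (0,0,4) case.
Coefficient equations give f(k) = k*(3*k**4 - 4*k**3 + 2*k - 2)/15.
Then R = B(k−1)f/C = k*(3*k**4 - 4*k**3 + 2*k - 2)/(15*k**4 + 14*k**3 + 6*k**2 + 3*k - 1), so s_k = R(k)·t_k = k*(-3*k**4 + 4*k**3 - 2*k + 2).
Verify: -15*k**4 - 14*k**3 - 6*k**2 - 3*k + 1 matches t_k.
s_(n+1) = -3*n**5 - 11*n**4 - 14*n**3 - 8*n**2 - n + 1 and s_(1) = 1, so S(n) = n*(-3*n**4 - 11*n**3 - 14*n**2 - 8*n - 1).

S(n) = n \left(- 3 n^{4} - 11 n^{3} - 14 n^{2} - 8 n - 1\right)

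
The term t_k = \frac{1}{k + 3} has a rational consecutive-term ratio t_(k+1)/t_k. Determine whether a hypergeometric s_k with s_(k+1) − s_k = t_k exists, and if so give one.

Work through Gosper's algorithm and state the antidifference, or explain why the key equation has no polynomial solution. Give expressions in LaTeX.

none — t_k is not Gosper-summable

r(k) = (k + 3)/(k + 4) after simplifying.
Normal form (A,B,C) = (k + 3, k + 4, 1).
Solve (k + 3)·f(k+1) − (k + 3)·f(k) = 1.
d = 0 from the (1,1,0) case.
f = c0 ⇒ A·f(k+1) − B(k−1)·f(k) − C = -1. The system {-1 = 0} is inconsistent; no antidifference.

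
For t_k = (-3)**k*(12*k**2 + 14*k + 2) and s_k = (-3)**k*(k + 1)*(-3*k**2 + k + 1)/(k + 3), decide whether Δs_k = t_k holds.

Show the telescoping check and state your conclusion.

Invalid: residual (-3)**k*(-24*k**3 - 106*k**2 - 86*k - 10)/(k**2 + 7*k + 12) ≠ 0.

s_(k+1) = (-3)**(k + 1)*(k + 2)*(k - 3*(k + 1)**2 + 2)/(k + 4)
s_(k+1) − s_k = (-3)**k*(12*k**4 + 74*k**3 + 138*k**2 + 96*k + 14)/(k**2 + 7*k + 12)
(s_(k+1) − s_k) − t_k = (-3)**k*(-24*k**3 - 106*k**2 - 86*k - 10)/(k**2 + 7*k + 12)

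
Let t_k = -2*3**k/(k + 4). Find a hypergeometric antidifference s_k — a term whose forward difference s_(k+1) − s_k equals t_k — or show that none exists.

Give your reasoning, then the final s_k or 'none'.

The ratio is 3*(k + 4)/(k + 5).
Factor: A=3*k + 12; B=k + 5; C=1.
Solve (3*k + 12)·f(k+1) − (k + 4)·f(k) = 1.
Degrees (1,1,0) ⇒ d ≤ -1.
Negative degree bound (-1): no f exists, t_k not Gosper-summable.

not Gosper-summable; s_k does not exist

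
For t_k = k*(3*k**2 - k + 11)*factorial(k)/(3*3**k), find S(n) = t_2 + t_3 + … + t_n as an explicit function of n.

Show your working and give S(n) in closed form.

S(n) = 3**(-n - 2)*(-22*3**n + 9*n**3*factorial(n) + 24*n**2*factorial(n) + 24*n*factorial(n) + 9*factorial(n))

t_(k+1)/t_k = (k + 1)**2*(-k + 3*(k + 1)**2 + 10)/(3*k*(3*k**2 - k + 11)).
Gosper form: A/B · C(k+1)/C(k) with A=k/3 + 1/3, B=1, C=k**3 - k**2/3 + 11*k/3.
Key eq: (k/3 + 1/3)·f(k+1) = (1)·f(k) + (k**3 - k**2/3 + 11*k/3).
d = 2 from the (1,0,3) case.
Coefficient equations give f(k) = 3*k**2 - k + 1.
So s_k = (B(k−1)f/C)·t_k = (3*(3*k**2 - k + 1)/(k*(3*k**2 - k + 11)))·t_k = (3*k**2 - k + 1)*factorial(k)/3**k.
Check: Δs_k = k*(3*k**2 - k + 11)*factorial(k)/(3*3**k). ✓
s_(n+1) = 3**(-n - 1)*(3*n**2 + 5*n + 3)*factorial(n + 1) and s_(2) = 22/9, so S(n) = 3**(-n - 2)*(-22*3**n + 9*n**3*factorial(n) + 24*n**2*factorial(n) + 24*n*factorial(n) + 9*factorial(n)).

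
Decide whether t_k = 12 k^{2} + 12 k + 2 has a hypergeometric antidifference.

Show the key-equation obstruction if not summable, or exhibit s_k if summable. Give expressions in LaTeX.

Compute t_(k+1)/t_k: get (6*k**2 + 18*k + 13)/(6*k**2 + 6*k + 1).
Gosper form: A/B · C(k+1)/C(k) with A=1, B=1, C=k**2 + k + 1/6.
Key eq: (1)·f(k+1) = (1)·f(k) + (k**2 + k + 1/6).
deg f ≤ 3 (via 0,0,2).
Coefficient equations give f(k) = k*(2*k**2 - 1)/6.
Then R = B(k−1)f/C = k*(2*k**2 - 1)/(6*k**2 + 6*k + 1), so s_k = R(k)·t_k = 4*k**3 - 2*k.
s_(k+1) − s_k = 12*k**2 + 12*k + 2 = t_k.

Yes. s_k = 4 k^{3} - 2 k.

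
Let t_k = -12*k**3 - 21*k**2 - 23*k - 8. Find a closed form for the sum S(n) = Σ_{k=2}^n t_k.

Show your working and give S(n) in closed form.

S(n) = -3*n**4 - 13*n**3 - 25*n**2 - 23*n + 64

Ratio r(k) = (12*k**3 + 57*k**2 + 101*k + 64)/(12*k**3 + 21*k**2 + 23*k + 8).
A = 1, B = 1, C = k**3 + 7*k**2/4 + 23*k/12 + 2/3.
Key eq: (1)·f(k+1) = (1)·f(k) + (k**3 + 7*k**2/4 + 23*k/12 + 2/3).
deg f ≤ 4 (via 0,0,3).
Coefficient equations give f(k) = k**2*(3*k**2 + k + 4)/12.
Certificate R = B(k−1)f/C = k**2*(3*k**2 + k + 4)/(12*k**3 + 21*k**2 + 23*k + 8) gives s_k = k**2*(-3*k**2 - k - 4).
Verify: -12*k**3 - 21*k**2 - 23*k - 8 matches t_k.
Evaluate: s_(n+1) = -3*n**4 - 13*n**3 - 25*n**2 - 23*n - 8; subtract s_(2) = -72 ⇒ S(n) = -3*n**4 - 13*n**3 - 25*n**2 - 23*n + 64.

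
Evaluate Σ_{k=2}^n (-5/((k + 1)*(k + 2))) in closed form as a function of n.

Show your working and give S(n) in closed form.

S(n) = 5*(1 - n)/(3*(n + 2))

The ratio is (k + 1)/(k + 3).
Normal form (A,B,C) = (k + 1, k + 3, 1).
Set up (k + 1)·f(k+1) − (k + 2)·f(k) − (1) = 0.
d = 1 from the (1,1,0) case.
Match coefficients ⇒ f(k) = k.
R(k) = B(k−1)·f(k)/C(k) = k*(k + 2); s_k = R·t_k = -5*k/(k + 1).
Verify: -5/(k**2 + 3*k + 2) matches t_k.
s_(n+1) = 5*(-n - 1)/(n + 2) and s_(2) = -10/3, so S(n) = 5*(1 - n)/(3*(n + 2)).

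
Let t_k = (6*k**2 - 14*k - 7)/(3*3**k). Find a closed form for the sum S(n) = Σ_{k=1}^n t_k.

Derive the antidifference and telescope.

S(n) = 3**(-n - 1)*(-5*3**n - 3*n**2 - 2*n + 5)

Ratio r(k) = (6*k**2 - 2*k - 15)/(3*(6*k**2 - 14*k - 7)).
Take A(k)=1/3, B(k)=1, C(k)=k**2 - 7*k/3 - 7/6.
Key eq: (1/3)·f(k+1) = (1)·f(k) + (k**2 - 7*k/3 - 7/6).
d = 2 from the (0,0,2) case.
Solve for f: f(k) = -(k - 2)*(3*k + 2)/2 (degree 2 ≤ 2).
Certificate R = B(k−1)f/C = -3*(k - 2)*(3*k + 2)/(6*k**2 - 14*k - 7) gives s_k = (-3*k**2 + 4*k + 4)/3**k.
Check: Δs_k = (6*k**2 - 14*k - 7)/(3*3**k). ✓
Telescope: S(n) = s_(n+1) − s_(1) = 3**(-n - 1)*(-3*n**2 - 2*n + 5) − (5/3) = 3**(-n - 1)*(-5*3**n - 3*n**2 - 2*n + 5).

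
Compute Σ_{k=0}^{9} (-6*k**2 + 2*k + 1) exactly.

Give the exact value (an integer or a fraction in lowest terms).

Ratio r(k) = (6*k**2 + 10*k + 3)/(6*k**2 - 2*k - 1).
A = 1, B = 1, C = k**2 - k/3 - 1/6.
f must satisfy (1)·f(k+1) − (1)·f(k) = k**2 - k/3 - 1/6.
From deg A=0, deg B=0, deg C=2: d=3.
Solve for f: f(k) = k*(2*k**2 - 4*k + 1)/6 (degree 3 ≤ 3).
Certificate R = B(k−1)f/C = k*(2*k**2 - 4*k + 1)/(6*k**2 - 2*k - 1) gives s_k = k*(-2*k**2 + 4*k - 1).
Verify: -6*k**2 + 2*k + 1 matches t_k.
Telescoping: Σ = s_(10) − s_(0) = -1610 − (0) = -1610.

Σ = -1610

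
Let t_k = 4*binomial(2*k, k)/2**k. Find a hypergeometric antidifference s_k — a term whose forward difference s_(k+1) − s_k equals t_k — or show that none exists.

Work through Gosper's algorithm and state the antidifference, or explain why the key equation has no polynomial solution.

no hypergeometric antidifference exists

r(k) = (2*k + 1)/(k + 1) after simplifying.
Normal form (A,B,C) = (2*k + 1, k + 1, 1).
Solve (2*k + 1)·f(k+1) − (k)·f(k) = 1.
Bound: deg f ≤ -1.
Negative degree bound (-1): no f exists, t_k not Gosper-summable.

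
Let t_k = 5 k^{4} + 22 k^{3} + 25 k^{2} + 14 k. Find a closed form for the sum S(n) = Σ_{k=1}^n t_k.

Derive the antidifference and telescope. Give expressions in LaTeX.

S(n) = n \left(n^{4} + 8 n^{3} + 21 n^{2} + 25 n + 11\right)

r(k) = (5*k**4 + 42*k**3 + 121*k**2 + 150*k + 66)/(k*(5*k**3 + 22*k**2 + 25*k + 14)) after simplifying.
Factor: A=1; B=1; C=k**4 + 22*k**3/5 + 5*k**2 + 14*k/5.
Set up (1)·f(k+1) − (1)·f(k) − (k**4 + 22*k**3/5 + 5*k**2 + 14*k/5) = 0.
Degrees (0,0,4) ⇒ d ≤ 5.
A polynomial solution: f(k) = k*(k - 1)*(k**3 + 4*k**2 + 3*k + 3)/5.
So s_k = (B(k−1)f/C)·t_k = ((k - 1)*(k**3 + 4*k**2 + 3*k + 3)/(5*k**3 + 22*k**2 + 25*k + 14))·t_k = k*(k**4 + 3*k**3 - k**2 - 3).
Check: Δs_k = k*(5*k**3 + 22*k**2 + 25*k + 14). ✓
s_(n+1) = n*(n**4 + 8*n**3 + 21*n**2 + 25*n + 11) and s_(1) = 0, so S(n) = n*(n**4 + 8*n**3 + 21*n**2 + 25*n + 11).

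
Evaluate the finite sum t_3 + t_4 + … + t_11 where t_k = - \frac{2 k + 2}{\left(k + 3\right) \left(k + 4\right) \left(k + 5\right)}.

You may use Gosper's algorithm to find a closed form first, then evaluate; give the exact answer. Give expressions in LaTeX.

Σ = -17/140

Step 1: r(k) = (k + 2)*(k + 3)/((k + 1)*(k + 6)).
Gosper form: A/B · C(k+1)/C(k) with A=k + 3, B=k + 6, C=k + 1.
Need (k + 3)·f(k+1) − (k + 5)·f(k) = k + 1.
deg f ≤ 2 (via 1,1,1).
Match coefficients ⇒ f(k) = k*(k + 1)/6.
Then R = B(k−1)f/C = k*(k + 5)/6, so s_k = R(k)·t_k = -k*(k + 1)/(3*(k + 3)*(k + 4)).
Δs = 2*(-k - 1)/(k**3 + 12*k**2 + 47*k + 60), as required.
Sum = s_(12) − s_(3); s_(12) = -13/60, s_(3) = -2/21 ⇒ -17/140.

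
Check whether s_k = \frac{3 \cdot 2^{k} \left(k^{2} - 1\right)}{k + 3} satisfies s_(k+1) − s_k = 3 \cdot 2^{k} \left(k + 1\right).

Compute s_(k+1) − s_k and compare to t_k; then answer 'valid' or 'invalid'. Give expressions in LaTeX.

s_(k+1) = 6*2**k*k*(k + 2)/(k + 4)
s_(k+1) − s_k = 3*2**k*(k**3 + 6*k**2 + 13*k + 4)/(k**2 + 7*k + 12)
(s_(k+1) − s_k) − t_k = 6*2**k*(-k**2 - 3*k - 4)/(k**2 + 7*k + 12)

Invalid: residual \frac{6 \cdot 2^{k} \left(- k^{2} - 3 k - 4\right)}{k^{2} + 7 k + 12} ≠ 0.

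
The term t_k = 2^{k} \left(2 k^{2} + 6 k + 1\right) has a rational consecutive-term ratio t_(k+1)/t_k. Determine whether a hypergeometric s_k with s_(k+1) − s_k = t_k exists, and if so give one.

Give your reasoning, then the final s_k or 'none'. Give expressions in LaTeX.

s_k = 2^{k} \left(2 k^{2} - 2 k + 1\right)

r(k) = 2*(2*k**2 + 10*k + 9)/(2*k**2 + 6*k + 1) after simplifying.
Normal form (A,B,C) = (2, 1, k**2 + 3*k + 1/2).
Key eq: (2)·f(k+1) = (1)·f(k) + (k**2 + 3*k + 1/2).
From deg A=0, deg B=0, deg C=2: d=2.
Coefficient equations give f(k) = (2*k**2 - 2*k + 1)/2.
So s_k = (B(k−1)f/C)·t_k = ((2*k**2 - 2*k + 1)/(2*k**2 + 6*k + 1))·t_k = 2**k*(2*k**2 - 2*k + 1).
s_(k+1) − s_k = 2**k*(2*k**2 + 6*k + 1) = t_k.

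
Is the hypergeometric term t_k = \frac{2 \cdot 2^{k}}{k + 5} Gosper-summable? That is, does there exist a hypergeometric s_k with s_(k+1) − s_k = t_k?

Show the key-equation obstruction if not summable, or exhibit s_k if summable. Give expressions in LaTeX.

No. Not Gosper-summable.

Compute t_(k+1)/t_k: get 2*(k + 5)/(k + 6).
So A=2*k + 10 and B=k + 6, with C=1.
Key eq: (2*k + 10)·f(k+1) = (k + 5)·f(k) + (1).
Degrees (1,1,0) ⇒ d ≤ -1.
d = -1 < 0 ⇒ no nonzero polynomial f; not summable.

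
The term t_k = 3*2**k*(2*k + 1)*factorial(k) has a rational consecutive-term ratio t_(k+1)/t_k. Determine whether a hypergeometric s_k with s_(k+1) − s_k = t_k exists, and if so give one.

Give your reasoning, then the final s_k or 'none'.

s_k = 3*2**k*factorial(k)

Compute t_(k+1)/t_k: get 2*(k + 1)*(2*k + 3)/(2*k + 1).
Gosper form: A/B · C(k+1)/C(k) with A=2*k + 2, B=1, C=k + 1/2.
Need (2*k + 2)·f(k+1) − (1)·f(k) = k + 1/2.
From deg A=1, deg B=0, deg C=1: d=0.
Solving with deg f ≤ 0: f(k) = 1/2.
So s_k = (B(k−1)f/C)·t_k = (1/(2*k + 1))·t_k = 3*2**k*factorial(k).
Verify: 3*2**k*(2*k + 1)*factorial(k) matches t_k.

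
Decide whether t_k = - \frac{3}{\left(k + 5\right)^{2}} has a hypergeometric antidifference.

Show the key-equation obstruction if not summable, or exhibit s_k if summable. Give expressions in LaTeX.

Step 1: r(k) = (k + 5)**2/(k + 6)**2.
Normal form (A,B,C) = (k**2 + 10*k + 25, k**2 + 12*k + 36, 1).
Set up (k**2 + 10*k + 25)·f(k+1) − (k**2 + 10*k + 25)·f(k) − (1) = 0.
d = 0 from the (2,2,0) case.
Put f(k) = c0: A·f(k+1) − B(k−1)·f(k) − C = -1; need -1 = 0 — inconsistent ⇒ no f, not summable.

No; the coefficient equations for f are inconsistent.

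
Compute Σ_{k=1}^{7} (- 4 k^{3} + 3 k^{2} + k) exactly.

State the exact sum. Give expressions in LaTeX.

Σ = -2688

t_(k+1)/t_k = (4*k**2 + 9*k + 5)/(4*k**2 - 3*k - 1).
Normal form (A,B,C) = (1, 1, k**3 - 3*k**2/4 - k/4).
Set up (1)·f(k+1) − (1)·f(k) − (k**3 - 3*k**2/4 - k/4) = 0.
Bound: deg f ≤ 4.
Match coefficients ⇒ f(k) = k**2*(k - 2)*(k - 1)/4.
R(k) = B(k−1)·f(k)/C(k) = k*(k - 2)/(4*k + 1); s_k = R·t_k = k**2*(-k**2 + 3*k - 2).
s_(k+1) − s_k = k*(-4*k**2 + 3*k + 1) = t_k.
Telescoping: Σ = s_(8) − s_(1) = -2688 − (0) = -2688.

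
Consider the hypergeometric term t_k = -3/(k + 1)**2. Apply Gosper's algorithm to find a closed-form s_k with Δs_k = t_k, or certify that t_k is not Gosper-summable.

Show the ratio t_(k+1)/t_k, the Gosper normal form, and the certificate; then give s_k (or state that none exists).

r(k) = (k + 1)**2/(k + 2)**2 after simplifying.
So A=k**2 + 2*k + 1 and B=k**2 + 4*k + 4, with C=1.
Key eq: (k**2 + 2*k + 1)·f(k+1) = (k**2 + 2*k + 1)·f(k) + (1).
Bound: deg f ≤ 0.
f = c0 ⇒ A·f(k+1) − B(k−1)·f(k) − C = -1. The system {-1 = 0} is inconsistent; no antidifference.

none — t_k is not Gosper-summable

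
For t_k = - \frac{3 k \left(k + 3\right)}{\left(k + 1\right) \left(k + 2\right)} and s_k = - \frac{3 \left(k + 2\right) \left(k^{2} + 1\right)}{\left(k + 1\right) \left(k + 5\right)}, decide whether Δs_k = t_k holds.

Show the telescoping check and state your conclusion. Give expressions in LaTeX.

s_(k+1) = -3*(k + 3)*((k + 1)**2 + 1)/((k + 2)*(k + 6))
s_(k+1) − s_k = 3*(-k**4 - 14*k**3 - 45*k**2 - 48*k - 6)/(k**4 + 14*k**3 + 65*k**2 + 112*k + 60)
(s_(k+1) − s_k) − t_k = 18*(3*k**2 + 7*k - 1)/(k**4 + 14*k**3 + 65*k**2 + 112*k + 60)

Invalid: residual \frac{18 \left(3 k^{2} + 7 k - 1\right)}{k^{4} + 14 k^{3} + 65 k^{2} + 112 k + 60} ≠ 0.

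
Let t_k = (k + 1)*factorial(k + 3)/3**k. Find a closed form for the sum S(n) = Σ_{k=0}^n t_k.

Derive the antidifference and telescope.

t_(k+1)/t_k = (k + 2)*(k + 4)/(3*(k + 1)).
A = k/3 + 4/3, B = 1, C = k + 1.
Set up (k/3 + 4/3)·f(k+1) − (1)·f(k) − (k + 1) = 0.
deg f ≤ 0 (via 1,0,1).
Solving with deg f ≤ 0: f(k) = 3.
Certificate R = B(k−1)f/C = 3/(k + 1) gives s_k = 3**(1 - k)*factorial(k + 3).
Δs = (k + 1)*factorial(k + 3)/3**k, as required.
Evaluate: s_(n+1) = factorial(n + 4)/3**n; subtract s_(0) = 18 ⇒ S(n) = -18 + factorial(n + 4)/3**n.

S(n) = -18 + factorial(n + 4)/3**n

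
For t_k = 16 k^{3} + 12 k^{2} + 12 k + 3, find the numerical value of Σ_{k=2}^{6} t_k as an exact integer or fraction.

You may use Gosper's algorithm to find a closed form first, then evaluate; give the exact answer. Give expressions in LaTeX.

Ratio r(k) = (16*k**3 + 60*k**2 + 84*k + 43)/(16*k**3 + 12*k**2 + 12*k + 3).
A = 1, B = 1, C = k**3 + 3*k**2/4 + 3*k/4 + 3/16.
Key eq: (1)·f(k+1) = (1)·f(k) + (k**3 + 3*k**2/4 + 3*k/4 + 3/16).
From deg A=0, deg B=0, deg C=3: d=4.
Match coefficients ⇒ f(k) = k*(4*k**3 - 4*k**2 + 4*k - 1)/16.
Then R = B(k−1)f/C = k*(4*k**3 - 4*k**2 + 4*k - 1)/(16*k**3 + 12*k**2 + 12*k + 3), so s_k = R(k)·t_k = k*(4*k**3 - 4*k**2 + 4*k - 1).
s_(k+1) − s_k = 16*k**3 + 12*k**2 + 12*k + 3 = t_k.
Evaluate s at k=7 and k=2: 8421 and 46; difference 8375.

Σ = 8375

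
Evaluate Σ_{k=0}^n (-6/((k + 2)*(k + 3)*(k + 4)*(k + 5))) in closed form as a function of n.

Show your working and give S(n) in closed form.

Step 1: r(k) = (k + 2)/(k + 6).
A = k + 2, B = k + 6, C = 1.
Key eq: (k + 2)·f(k+1) = (k + 5)·f(k) + (1).
From deg A=1, deg B=1, deg C=0: d=3.
Solve for f: f(k) = k*(k**2 + 9*k + 26)/72 (degree 3 ≤ 3).
Get s_k = R·t_k = k*(-k**2 - 9*k - 26)/(12*(k + 2)*(k + 3)*(k + 4)) with R(k) = B(k−1)f(k)/C(k) = k*(k + 5)*(k**2 + 9*k + 26)/72.
Verify: -6/(k**4 + 14*k**3 + 71*k**2 + 154*k + 120) matches t_k.
Σ_(k=0)^n t_k = s_(n+1) − s_(0) = ((-n**3 - 12*n**2 - 47*n - 36)/(12*(n**3 + 12*n**2 + 47*n + 60))) − (0), i.e. (-n**3 - 12*n**2 - 47*n - 36)/(12*(n**3 + 12*n**2 + 47*n + 60)).

S(n) = (-n**3 - 12*n**2 - 47*n - 36)/(12*(n**3 + 12*n**2 + 47*n + 60))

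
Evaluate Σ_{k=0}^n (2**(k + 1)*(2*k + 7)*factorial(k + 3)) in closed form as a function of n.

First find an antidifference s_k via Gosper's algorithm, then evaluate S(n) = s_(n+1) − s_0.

S(n) = 4*2**n*factorial(n + 4) - 12

Step 1: r(k) = 2*(k + 4)*(2*k + 9)/(2*k + 7).
So A=2*k + 8 and B=1, with C=k + 7/2.
Solve (2*k + 8)·f(k+1) − (1)·f(k) = k + 7/2.
From deg A=1, deg B=0, deg C=1: d=0.
A polynomial solution: f(k) = 1/2.
So s_k = (B(k−1)f/C)·t_k = (1/(2*k + 7))·t_k = 2**(k + 1)*factorial(k + 3).
Δs = 2**(k + 1)*(2*k + 7)*factorial(k + 3), as required.
Telescope: S(n) = s_(n+1) − s_(0) = 2**(n + 2)*factorial(n + 4) − (12) = 4*2**n*factorial(n + 4) - 12.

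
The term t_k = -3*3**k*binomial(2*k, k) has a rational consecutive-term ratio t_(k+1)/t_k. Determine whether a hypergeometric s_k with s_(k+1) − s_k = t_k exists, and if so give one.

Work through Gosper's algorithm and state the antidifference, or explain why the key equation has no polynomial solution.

none — t_k is not Gosper-summable

Ratio r(k) = 6*(2*k + 1)/(k + 1).
So A=12*k + 6 and B=k + 1, with C=1.
Key eq: (12*k + 6)·f(k+1) = (k)·f(k) + (1).
deg f ≤ -1 (via 1,1,0).
Negative degree bound (-1): no f exists, t_k not Gosper-summable.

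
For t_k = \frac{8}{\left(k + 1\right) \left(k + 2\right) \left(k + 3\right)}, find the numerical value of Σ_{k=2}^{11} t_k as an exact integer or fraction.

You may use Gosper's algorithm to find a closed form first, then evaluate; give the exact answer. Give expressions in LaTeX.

t_(k+1)/t_k = (k + 1)/(k + 4).
So A=k + 1 and B=k + 4, with C=1.
f must satisfy (k + 1)·f(k+1) − (k + 3)·f(k) = 1.
deg f ≤ 2 (via 1,1,0).
Solving with deg f ≤ 2: f(k) = k*(k + 3)/4.
Certificate R = B(k−1)f/C = k*(k + 3)**2/4 gives s_k = 2*k*(k + 3)/((k + 1)*(k + 2)).
Check: Δs_k = 8/(k**3 + 6*k**2 + 11*k + 6). ✓
Telescoping: Σ = s_(12) − s_(2) = 180/91 − (5/3) = 85/273.

Σ = 85/273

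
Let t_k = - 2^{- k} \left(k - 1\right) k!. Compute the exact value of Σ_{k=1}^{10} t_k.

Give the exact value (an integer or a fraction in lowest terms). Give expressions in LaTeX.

Σ = -155921/4

Compute t_(k+1)/t_k: get k*(k + 1)/(2*(k - 1)).
Normal form (A,B,C) = (k/2 + 1/2, 1, k - 1).
Solve (k/2 + 1/2)·f(k+1) − (1)·f(k) = k - 1.
Degrees (1,0,1) ⇒ d ≤ 0.
A polynomial solution: f(k) = 2.
Get s_k = R·t_k = -2**(1 - k)*factorial(k) with R(k) = B(k−1)f(k)/C(k) = 2/(k - 1).
Verify: -(k - 1)*factorial(k)/2**k matches t_k.
Telescoping: Σ = s_(11) − s_(1) = -155925/4 − (-1) = -155921/4.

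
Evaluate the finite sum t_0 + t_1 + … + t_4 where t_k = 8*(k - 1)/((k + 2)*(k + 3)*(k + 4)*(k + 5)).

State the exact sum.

Σ = -5/126

t_(k+1)/t_k = k*(k + 2)/((k - 1)*(k + 6)).
A = k + 2, B = k + 6, C = k - 1.
Set up (k + 2)·f(k+1) − (k + 5)·f(k) − (k - 1) = 0.
Degrees (1,1,1) ⇒ d ≤ 3.
A polynomial solution: f(k) = -k/2.
So s_k = (B(k−1)f/C)·t_k = (-k*(k + 5)/(2*(k - 1)))·t_k = -4*k/((k + 2)*(k + 3)*(k + 4)).
Check: Δs_k = 8*(k - 1)/(k**4 + 14*k**3 + 71*k**2 + 154*k + 120). ✓
Sum = s_(5) − s_(0); s_(5) = -5/126, s_(0) = 0 ⇒ -5/126.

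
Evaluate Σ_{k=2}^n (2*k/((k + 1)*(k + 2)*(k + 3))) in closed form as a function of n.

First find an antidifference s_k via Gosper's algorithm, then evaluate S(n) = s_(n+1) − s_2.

Compute t_(k+1)/t_k: get (k + 1)**2/(k*(k + 4)).
Normal form (A,B,C) = (k + 1, k + 4, k).
f must satisfy (k + 1)·f(k+1) − (k + 3)·f(k) = k.
deg f ≤ 2 (via 1,1,1).
Coefficient equations give f(k) = k*(k - 1)/4.
So s_k = (B(k−1)f/C)·t_k = ((k - 1)*(k + 3)/4)·t_k = k*(k - 1)/(2*(k + 1)*(k + 2)).
s_(k+1) − s_k = 2*k/(k**3 + 6*k**2 + 11*k + 6) = t_k.
Σ_(k=2)^n t_k = s_(n+1) − s_(2) = (n*(n + 1)/(2*(n**2 + 5*n + 6))) − (1/12), i.e. (5*n**2 + n - 6)/(12*(n**2 + 5*n + 6)).

S(n) = (5*n**2 + n - 6)/(12*(n**2 + 5*n + 6))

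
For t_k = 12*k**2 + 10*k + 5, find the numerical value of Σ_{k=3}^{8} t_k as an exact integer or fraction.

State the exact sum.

Σ = 2748

Step 1: r(k) = (12*k**2 + 34*k + 27)/(12*k**2 + 10*k + 5).
Take A(k)=1, B(k)=1, C(k)=k**2 + 5*k/6 + 5/12.
Need (1)·f(k+1) − (1)·f(k) = k**2 + 5*k/6 + 5/12.
deg f ≤ 3 (via 0,0,2).
Solve for f: f(k) = k*(4*k**2 - k + 2)/12 (degree 3 ≤ 3).
Get s_k = R·t_k = k*(4*k**2 - k + 2) with R(k) = B(k−1)f(k)/C(k) = k*(4*k**2 - k + 2)/(12*k**2 + 10*k + 5).
Check: Δs_k = 12*k**2 + 10*k + 5. ✓
Telescoping: Σ = s_(9) − s_(3) = 2853 − (105) = 2748.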